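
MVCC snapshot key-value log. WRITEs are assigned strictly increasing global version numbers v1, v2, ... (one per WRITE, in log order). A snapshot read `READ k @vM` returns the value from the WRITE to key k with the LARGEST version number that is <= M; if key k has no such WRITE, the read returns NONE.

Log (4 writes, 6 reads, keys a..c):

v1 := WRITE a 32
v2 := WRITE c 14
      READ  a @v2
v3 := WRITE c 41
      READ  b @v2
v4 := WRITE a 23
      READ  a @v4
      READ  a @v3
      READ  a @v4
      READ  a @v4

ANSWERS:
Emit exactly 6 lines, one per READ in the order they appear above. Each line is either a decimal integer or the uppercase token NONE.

Answer: 32
NONE
23
32
23
23

Derivation:
v1: WRITE a=32  (a history now [(1, 32)])
v2: WRITE c=14  (c history now [(2, 14)])
READ a @v2: history=[(1, 32)] -> pick v1 -> 32
v3: WRITE c=41  (c history now [(2, 14), (3, 41)])
READ b @v2: history=[] -> no version <= 2 -> NONE
v4: WRITE a=23  (a history now [(1, 32), (4, 23)])
READ a @v4: history=[(1, 32), (4, 23)] -> pick v4 -> 23
READ a @v3: history=[(1, 32), (4, 23)] -> pick v1 -> 32
READ a @v4: history=[(1, 32), (4, 23)] -> pick v4 -> 23
READ a @v4: history=[(1, 32), (4, 23)] -> pick v4 -> 23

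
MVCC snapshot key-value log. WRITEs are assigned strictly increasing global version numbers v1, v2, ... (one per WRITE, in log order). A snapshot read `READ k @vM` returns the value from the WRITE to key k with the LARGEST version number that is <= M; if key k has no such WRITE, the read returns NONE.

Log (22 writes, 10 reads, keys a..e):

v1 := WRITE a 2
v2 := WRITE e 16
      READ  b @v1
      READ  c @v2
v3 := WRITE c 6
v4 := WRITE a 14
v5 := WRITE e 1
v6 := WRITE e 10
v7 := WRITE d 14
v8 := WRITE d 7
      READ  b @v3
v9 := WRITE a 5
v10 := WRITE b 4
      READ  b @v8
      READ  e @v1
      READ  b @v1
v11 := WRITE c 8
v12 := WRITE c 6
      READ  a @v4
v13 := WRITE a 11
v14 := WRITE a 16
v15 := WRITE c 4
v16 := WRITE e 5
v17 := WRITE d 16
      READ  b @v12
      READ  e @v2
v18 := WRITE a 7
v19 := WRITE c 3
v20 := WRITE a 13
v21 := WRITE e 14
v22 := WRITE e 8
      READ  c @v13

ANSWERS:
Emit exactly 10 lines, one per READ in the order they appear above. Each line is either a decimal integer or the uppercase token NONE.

v1: WRITE a=2  (a history now [(1, 2)])
v2: WRITE e=16  (e history now [(2, 16)])
READ b @v1: history=[] -> no version <= 1 -> NONE
READ c @v2: history=[] -> no version <= 2 -> NONE
v3: WRITE c=6  (c history now [(3, 6)])
v4: WRITE a=14  (a history now [(1, 2), (4, 14)])
v5: WRITE e=1  (e history now [(2, 16), (5, 1)])
v6: WRITE e=10  (e history now [(2, 16), (5, 1), (6, 10)])
v7: WRITE d=14  (d history now [(7, 14)])
v8: WRITE d=7  (d history now [(7, 14), (8, 7)])
READ b @v3: history=[] -> no version <= 3 -> NONE
v9: WRITE a=5  (a history now [(1, 2), (4, 14), (9, 5)])
v10: WRITE b=4  (b history now [(10, 4)])
READ b @v8: history=[(10, 4)] -> no version <= 8 -> NONE
READ e @v1: history=[(2, 16), (5, 1), (6, 10)] -> no version <= 1 -> NONE
READ b @v1: history=[(10, 4)] -> no version <= 1 -> NONE
v11: WRITE c=8  (c history now [(3, 6), (11, 8)])
v12: WRITE c=6  (c history now [(3, 6), (11, 8), (12, 6)])
READ a @v4: history=[(1, 2), (4, 14), (9, 5)] -> pick v4 -> 14
v13: WRITE a=11  (a history now [(1, 2), (4, 14), (9, 5), (13, 11)])
v14: WRITE a=16  (a history now [(1, 2), (4, 14), (9, 5), (13, 11), (14, 16)])
v15: WRITE c=4  (c history now [(3, 6), (11, 8), (12, 6), (15, 4)])
v16: WRITE e=5  (e history now [(2, 16), (5, 1), (6, 10), (16, 5)])
v17: WRITE d=16  (d history now [(7, 14), (8, 7), (17, 16)])
READ b @v12: history=[(10, 4)] -> pick v10 -> 4
READ e @v2: history=[(2, 16), (5, 1), (6, 10), (16, 5)] -> pick v2 -> 16
v18: WRITE a=7  (a history now [(1, 2), (4, 14), (9, 5), (13, 11), (14, 16), (18, 7)])
v19: WRITE c=3  (c history now [(3, 6), (11, 8), (12, 6), (15, 4), (19, 3)])
v20: WRITE a=13  (a history now [(1, 2), (4, 14), (9, 5), (13, 11), (14, 16), (18, 7), (20, 13)])
v21: WRITE e=14  (e history now [(2, 16), (5, 1), (6, 10), (16, 5), (21, 14)])
v22: WRITE e=8  (e history now [(2, 16), (5, 1), (6, 10), (16, 5), (21, 14), (22, 8)])
READ c @v13: history=[(3, 6), (11, 8), (12, 6), (15, 4), (19, 3)] -> pick v12 -> 6

Answer: NONE
NONE
NONE
NONE
NONE
NONE
14
4
16
6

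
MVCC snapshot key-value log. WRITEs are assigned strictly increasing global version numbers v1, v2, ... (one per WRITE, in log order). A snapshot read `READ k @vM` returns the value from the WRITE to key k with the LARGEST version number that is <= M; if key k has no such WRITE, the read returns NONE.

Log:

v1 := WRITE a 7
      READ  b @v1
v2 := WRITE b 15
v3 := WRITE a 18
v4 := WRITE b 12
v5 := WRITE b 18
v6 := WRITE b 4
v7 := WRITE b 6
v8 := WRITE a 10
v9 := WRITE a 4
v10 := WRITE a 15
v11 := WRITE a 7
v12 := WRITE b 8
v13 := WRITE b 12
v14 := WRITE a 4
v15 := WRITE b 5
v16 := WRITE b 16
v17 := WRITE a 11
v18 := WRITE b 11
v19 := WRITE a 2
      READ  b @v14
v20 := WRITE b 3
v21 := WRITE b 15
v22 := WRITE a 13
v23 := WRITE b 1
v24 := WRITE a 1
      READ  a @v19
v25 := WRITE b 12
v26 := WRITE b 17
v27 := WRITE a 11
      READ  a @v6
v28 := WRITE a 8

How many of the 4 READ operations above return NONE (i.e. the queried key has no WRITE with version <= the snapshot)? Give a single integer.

v1: WRITE a=7  (a history now [(1, 7)])
READ b @v1: history=[] -> no version <= 1 -> NONE
v2: WRITE b=15  (b history now [(2, 15)])
v3: WRITE a=18  (a history now [(1, 7), (3, 18)])
v4: WRITE b=12  (b history now [(2, 15), (4, 12)])
v5: WRITE b=18  (b history now [(2, 15), (4, 12), (5, 18)])
v6: WRITE b=4  (b history now [(2, 15), (4, 12), (5, 18), (6, 4)])
v7: WRITE b=6  (b history now [(2, 15), (4, 12), (5, 18), (6, 4), (7, 6)])
v8: WRITE a=10  (a history now [(1, 7), (3, 18), (8, 10)])
v9: WRITE a=4  (a history now [(1, 7), (3, 18), (8, 10), (9, 4)])
v10: WRITE a=15  (a history now [(1, 7), (3, 18), (8, 10), (9, 4), (10, 15)])
v11: WRITE a=7  (a history now [(1, 7), (3, 18), (8, 10), (9, 4), (10, 15), (11, 7)])
v12: WRITE b=8  (b history now [(2, 15), (4, 12), (5, 18), (6, 4), (7, 6), (12, 8)])
v13: WRITE b=12  (b history now [(2, 15), (4, 12), (5, 18), (6, 4), (7, 6), (12, 8), (13, 12)])
v14: WRITE a=4  (a history now [(1, 7), (3, 18), (8, 10), (9, 4), (10, 15), (11, 7), (14, 4)])
v15: WRITE b=5  (b history now [(2, 15), (4, 12), (5, 18), (6, 4), (7, 6), (12, 8), (13, 12), (15, 5)])
v16: WRITE b=16  (b history now [(2, 15), (4, 12), (5, 18), (6, 4), (7, 6), (12, 8), (13, 12), (15, 5), (16, 16)])
v17: WRITE a=11  (a history now [(1, 7), (3, 18), (8, 10), (9, 4), (10, 15), (11, 7), (14, 4), (17, 11)])
v18: WRITE b=11  (b history now [(2, 15), (4, 12), (5, 18), (6, 4), (7, 6), (12, 8), (13, 12), (15, 5), (16, 16), (18, 11)])
v19: WRITE a=2  (a history now [(1, 7), (3, 18), (8, 10), (9, 4), (10, 15), (11, 7), (14, 4), (17, 11), (19, 2)])
READ b @v14: history=[(2, 15), (4, 12), (5, 18), (6, 4), (7, 6), (12, 8), (13, 12), (15, 5), (16, 16), (18, 11)] -> pick v13 -> 12
v20: WRITE b=3  (b history now [(2, 15), (4, 12), (5, 18), (6, 4), (7, 6), (12, 8), (13, 12), (15, 5), (16, 16), (18, 11), (20, 3)])
v21: WRITE b=15  (b history now [(2, 15), (4, 12), (5, 18), (6, 4), (7, 6), (12, 8), (13, 12), (15, 5), (16, 16), (18, 11), (20, 3), (21, 15)])
v22: WRITE a=13  (a history now [(1, 7), (3, 18), (8, 10), (9, 4), (10, 15), (11, 7), (14, 4), (17, 11), (19, 2), (22, 13)])
v23: WRITE b=1  (b history now [(2, 15), (4, 12), (5, 18), (6, 4), (7, 6), (12, 8), (13, 12), (15, 5), (16, 16), (18, 11), (20, 3), (21, 15), (23, 1)])
v24: WRITE a=1  (a history now [(1, 7), (3, 18), (8, 10), (9, 4), (10, 15), (11, 7), (14, 4), (17, 11), (19, 2), (22, 13), (24, 1)])
READ a @v19: history=[(1, 7), (3, 18), (8, 10), (9, 4), (10, 15), (11, 7), (14, 4), (17, 11), (19, 2), (22, 13), (24, 1)] -> pick v19 -> 2
v25: WRITE b=12  (b history now [(2, 15), (4, 12), (5, 18), (6, 4), (7, 6), (12, 8), (13, 12), (15, 5), (16, 16), (18, 11), (20, 3), (21, 15), (23, 1), (25, 12)])
v26: WRITE b=17  (b history now [(2, 15), (4, 12), (5, 18), (6, 4), (7, 6), (12, 8), (13, 12), (15, 5), (16, 16), (18, 11), (20, 3), (21, 15), (23, 1), (25, 12), (26, 17)])
v27: WRITE a=11  (a history now [(1, 7), (3, 18), (8, 10), (9, 4), (10, 15), (11, 7), (14, 4), (17, 11), (19, 2), (22, 13), (24, 1), (27, 11)])
READ a @v6: history=[(1, 7), (3, 18), (8, 10), (9, 4), (10, 15), (11, 7), (14, 4), (17, 11), (19, 2), (22, 13), (24, 1), (27, 11)] -> pick v3 -> 18
v28: WRITE a=8  (a history now [(1, 7), (3, 18), (8, 10), (9, 4), (10, 15), (11, 7), (14, 4), (17, 11), (19, 2), (22, 13), (24, 1), (27, 11), (28, 8)])
Read results in order: ['NONE', '12', '2', '18']
NONE count = 1

Answer: 1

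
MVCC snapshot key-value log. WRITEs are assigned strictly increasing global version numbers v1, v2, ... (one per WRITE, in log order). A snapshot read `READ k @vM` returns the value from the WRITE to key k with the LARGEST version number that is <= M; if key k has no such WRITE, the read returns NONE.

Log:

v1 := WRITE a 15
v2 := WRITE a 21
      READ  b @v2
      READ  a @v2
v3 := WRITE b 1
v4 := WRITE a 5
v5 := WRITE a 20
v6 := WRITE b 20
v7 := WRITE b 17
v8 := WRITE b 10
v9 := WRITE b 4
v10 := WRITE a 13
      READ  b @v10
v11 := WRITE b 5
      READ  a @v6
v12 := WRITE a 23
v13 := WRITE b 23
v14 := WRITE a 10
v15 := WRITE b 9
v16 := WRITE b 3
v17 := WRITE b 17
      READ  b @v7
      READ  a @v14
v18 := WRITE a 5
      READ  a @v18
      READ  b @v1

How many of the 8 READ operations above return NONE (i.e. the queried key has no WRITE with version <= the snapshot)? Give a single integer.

v1: WRITE a=15  (a history now [(1, 15)])
v2: WRITE a=21  (a history now [(1, 15), (2, 21)])
READ b @v2: history=[] -> no version <= 2 -> NONE
READ a @v2: history=[(1, 15), (2, 21)] -> pick v2 -> 21
v3: WRITE b=1  (b history now [(3, 1)])
v4: WRITE a=5  (a history now [(1, 15), (2, 21), (4, 5)])
v5: WRITE a=20  (a history now [(1, 15), (2, 21), (4, 5), (5, 20)])
v6: WRITE b=20  (b history now [(3, 1), (6, 20)])
v7: WRITE b=17  (b history now [(3, 1), (6, 20), (7, 17)])
v8: WRITE b=10  (b history now [(3, 1), (6, 20), (7, 17), (8, 10)])
v9: WRITE b=4  (b history now [(3, 1), (6, 20), (7, 17), (8, 10), (9, 4)])
v10: WRITE a=13  (a history now [(1, 15), (2, 21), (4, 5), (5, 20), (10, 13)])
READ b @v10: history=[(3, 1), (6, 20), (7, 17), (8, 10), (9, 4)] -> pick v9 -> 4
v11: WRITE b=5  (b history now [(3, 1), (6, 20), (7, 17), (8, 10), (9, 4), (11, 5)])
READ a @v6: history=[(1, 15), (2, 21), (4, 5), (5, 20), (10, 13)] -> pick v5 -> 20
v12: WRITE a=23  (a history now [(1, 15), (2, 21), (4, 5), (5, 20), (10, 13), (12, 23)])
v13: WRITE b=23  (b history now [(3, 1), (6, 20), (7, 17), (8, 10), (9, 4), (11, 5), (13, 23)])
v14: WRITE a=10  (a history now [(1, 15), (2, 21), (4, 5), (5, 20), (10, 13), (12, 23), (14, 10)])
v15: WRITE b=9  (b history now [(3, 1), (6, 20), (7, 17), (8, 10), (9, 4), (11, 5), (13, 23), (15, 9)])
v16: WRITE b=3  (b history now [(3, 1), (6, 20), (7, 17), (8, 10), (9, 4), (11, 5), (13, 23), (15, 9), (16, 3)])
v17: WRITE b=17  (b history now [(3, 1), (6, 20), (7, 17), (8, 10), (9, 4), (11, 5), (13, 23), (15, 9), (16, 3), (17, 17)])
READ b @v7: history=[(3, 1), (6, 20), (7, 17), (8, 10), (9, 4), (11, 5), (13, 23), (15, 9), (16, 3), (17, 17)] -> pick v7 -> 17
READ a @v14: history=[(1, 15), (2, 21), (4, 5), (5, 20), (10, 13), (12, 23), (14, 10)] -> pick v14 -> 10
v18: WRITE a=5  (a history now [(1, 15), (2, 21), (4, 5), (5, 20), (10, 13), (12, 23), (14, 10), (18, 5)])
READ a @v18: history=[(1, 15), (2, 21), (4, 5), (5, 20), (10, 13), (12, 23), (14, 10), (18, 5)] -> pick v18 -> 5
READ b @v1: history=[(3, 1), (6, 20), (7, 17), (8, 10), (9, 4), (11, 5), (13, 23), (15, 9), (16, 3), (17, 17)] -> no version <= 1 -> NONE
Read results in order: ['NONE', '21', '4', '20', '17', '10', '5', 'NONE']
NONE count = 2

Answer: 2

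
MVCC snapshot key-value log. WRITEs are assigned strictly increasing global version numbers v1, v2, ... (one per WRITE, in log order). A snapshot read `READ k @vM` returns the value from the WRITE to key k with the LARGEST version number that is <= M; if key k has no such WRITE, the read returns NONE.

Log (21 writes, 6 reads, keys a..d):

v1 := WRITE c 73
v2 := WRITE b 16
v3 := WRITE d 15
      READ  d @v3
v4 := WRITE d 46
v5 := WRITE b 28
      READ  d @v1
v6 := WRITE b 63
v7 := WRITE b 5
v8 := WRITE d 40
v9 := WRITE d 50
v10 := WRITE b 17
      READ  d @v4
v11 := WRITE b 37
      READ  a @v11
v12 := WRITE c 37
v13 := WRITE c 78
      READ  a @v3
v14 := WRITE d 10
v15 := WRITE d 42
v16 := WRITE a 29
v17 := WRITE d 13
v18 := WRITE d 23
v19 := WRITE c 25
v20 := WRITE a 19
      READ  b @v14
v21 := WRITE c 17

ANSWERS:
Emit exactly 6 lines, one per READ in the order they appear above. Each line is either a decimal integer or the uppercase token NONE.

Answer: 15
NONE
46
NONE
NONE
37

Derivation:
v1: WRITE c=73  (c history now [(1, 73)])
v2: WRITE b=16  (b history now [(2, 16)])
v3: WRITE d=15  (d history now [(3, 15)])
READ d @v3: history=[(3, 15)] -> pick v3 -> 15
v4: WRITE d=46  (d history now [(3, 15), (4, 46)])
v5: WRITE b=28  (b history now [(2, 16), (5, 28)])
READ d @v1: history=[(3, 15), (4, 46)] -> no version <= 1 -> NONE
v6: WRITE b=63  (b history now [(2, 16), (5, 28), (6, 63)])
v7: WRITE b=5  (b history now [(2, 16), (5, 28), (6, 63), (7, 5)])
v8: WRITE d=40  (d history now [(3, 15), (4, 46), (8, 40)])
v9: WRITE d=50  (d history now [(3, 15), (4, 46), (8, 40), (9, 50)])
v10: WRITE b=17  (b history now [(2, 16), (5, 28), (6, 63), (7, 5), (10, 17)])
READ d @v4: history=[(3, 15), (4, 46), (8, 40), (9, 50)] -> pick v4 -> 46
v11: WRITE b=37  (b history now [(2, 16), (5, 28), (6, 63), (7, 5), (10, 17), (11, 37)])
READ a @v11: history=[] -> no version <= 11 -> NONE
v12: WRITE c=37  (c history now [(1, 73), (12, 37)])
v13: WRITE c=78  (c history now [(1, 73), (12, 37), (13, 78)])
READ a @v3: history=[] -> no version <= 3 -> NONE
v14: WRITE d=10  (d history now [(3, 15), (4, 46), (8, 40), (9, 50), (14, 10)])
v15: WRITE d=42  (d history now [(3, 15), (4, 46), (8, 40), (9, 50), (14, 10), (15, 42)])
v16: WRITE a=29  (a history now [(16, 29)])
v17: WRITE d=13  (d history now [(3, 15), (4, 46), (8, 40), (9, 50), (14, 10), (15, 42), (17, 13)])
v18: WRITE d=23  (d history now [(3, 15), (4, 46), (8, 40), (9, 50), (14, 10), (15, 42), (17, 13), (18, 23)])
v19: WRITE c=25  (c history now [(1, 73), (12, 37), (13, 78), (19, 25)])
v20: WRITE a=19  (a history now [(16, 29), (20, 19)])
READ b @v14: history=[(2, 16), (5, 28), (6, 63), (7, 5), (10, 17), (11, 37)] -> pick v11 -> 37
v21: WRITE c=17  (c history now [(1, 73), (12, 37), (13, 78), (19, 25), (21, 17)])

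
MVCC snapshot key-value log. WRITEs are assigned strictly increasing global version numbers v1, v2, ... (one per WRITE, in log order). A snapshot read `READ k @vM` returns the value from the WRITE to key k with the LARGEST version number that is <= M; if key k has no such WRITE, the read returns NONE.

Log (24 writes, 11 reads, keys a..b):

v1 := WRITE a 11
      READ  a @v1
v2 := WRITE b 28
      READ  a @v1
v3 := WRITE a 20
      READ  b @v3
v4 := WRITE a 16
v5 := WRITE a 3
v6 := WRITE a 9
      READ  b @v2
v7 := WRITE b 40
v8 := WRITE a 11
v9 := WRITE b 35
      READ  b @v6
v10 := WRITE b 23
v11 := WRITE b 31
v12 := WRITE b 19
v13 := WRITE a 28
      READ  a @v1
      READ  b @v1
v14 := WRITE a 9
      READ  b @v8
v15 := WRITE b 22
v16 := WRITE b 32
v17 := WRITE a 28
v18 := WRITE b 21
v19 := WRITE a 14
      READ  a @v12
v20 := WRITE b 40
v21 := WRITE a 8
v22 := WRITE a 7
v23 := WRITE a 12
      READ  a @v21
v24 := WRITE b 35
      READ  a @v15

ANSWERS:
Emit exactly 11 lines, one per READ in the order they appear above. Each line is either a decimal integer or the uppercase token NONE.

Answer: 11
11
28
28
28
11
NONE
40
11
8
9

Derivation:
v1: WRITE a=11  (a history now [(1, 11)])
READ a @v1: history=[(1, 11)] -> pick v1 -> 11
v2: WRITE b=28  (b history now [(2, 28)])
READ a @v1: history=[(1, 11)] -> pick v1 -> 11
v3: WRITE a=20  (a history now [(1, 11), (3, 20)])
READ b @v3: history=[(2, 28)] -> pick v2 -> 28
v4: WRITE a=16  (a history now [(1, 11), (3, 20), (4, 16)])
v5: WRITE a=3  (a history now [(1, 11), (3, 20), (4, 16), (5, 3)])
v6: WRITE a=9  (a history now [(1, 11), (3, 20), (4, 16), (5, 3), (6, 9)])
READ b @v2: history=[(2, 28)] -> pick v2 -> 28
v7: WRITE b=40  (b history now [(2, 28), (7, 40)])
v8: WRITE a=11  (a history now [(1, 11), (3, 20), (4, 16), (5, 3), (6, 9), (8, 11)])
v9: WRITE b=35  (b history now [(2, 28), (7, 40), (9, 35)])
READ b @v6: history=[(2, 28), (7, 40), (9, 35)] -> pick v2 -> 28
v10: WRITE b=23  (b history now [(2, 28), (7, 40), (9, 35), (10, 23)])
v11: WRITE b=31  (b history now [(2, 28), (7, 40), (9, 35), (10, 23), (11, 31)])
v12: WRITE b=19  (b history now [(2, 28), (7, 40), (9, 35), (10, 23), (11, 31), (12, 19)])
v13: WRITE a=28  (a history now [(1, 11), (3, 20), (4, 16), (5, 3), (6, 9), (8, 11), (13, 28)])
READ a @v1: history=[(1, 11), (3, 20), (4, 16), (5, 3), (6, 9), (8, 11), (13, 28)] -> pick v1 -> 11
READ b @v1: history=[(2, 28), (7, 40), (9, 35), (10, 23), (11, 31), (12, 19)] -> no version <= 1 -> NONE
v14: WRITE a=9  (a history now [(1, 11), (3, 20), (4, 16), (5, 3), (6, 9), (8, 11), (13, 28), (14, 9)])
READ b @v8: history=[(2, 28), (7, 40), (9, 35), (10, 23), (11, 31), (12, 19)] -> pick v7 -> 40
v15: WRITE b=22  (b history now [(2, 28), (7, 40), (9, 35), (10, 23), (11, 31), (12, 19), (15, 22)])
v16: WRITE b=32  (b history now [(2, 28), (7, 40), (9, 35), (10, 23), (11, 31), (12, 19), (15, 22), (16, 32)])
v17: WRITE a=28  (a history now [(1, 11), (3, 20), (4, 16), (5, 3), (6, 9), (8, 11), (13, 28), (14, 9), (17, 28)])
v18: WRITE b=21  (b history now [(2, 28), (7, 40), (9, 35), (10, 23), (11, 31), (12, 19), (15, 22), (16, 32), (18, 21)])
v19: WRITE a=14  (a history now [(1, 11), (3, 20), (4, 16), (5, 3), (6, 9), (8, 11), (13, 28), (14, 9), (17, 28), (19, 14)])
READ a @v12: history=[(1, 11), (3, 20), (4, 16), (5, 3), (6, 9), (8, 11), (13, 28), (14, 9), (17, 28), (19, 14)] -> pick v8 -> 11
v20: WRITE b=40  (b history now [(2, 28), (7, 40), (9, 35), (10, 23), (11, 31), (12, 19), (15, 22), (16, 32), (18, 21), (20, 40)])
v21: WRITE a=8  (a history now [(1, 11), (3, 20), (4, 16), (5, 3), (6, 9), (8, 11), (13, 28), (14, 9), (17, 28), (19, 14), (21, 8)])
v22: WRITE a=7  (a history now [(1, 11), (3, 20), (4, 16), (5, 3), (6, 9), (8, 11), (13, 28), (14, 9), (17, 28), (19, 14), (21, 8), (22, 7)])
v23: WRITE a=12  (a history now [(1, 11), (3, 20), (4, 16), (5, 3), (6, 9), (8, 11), (13, 28), (14, 9), (17, 28), (19, 14), (21, 8), (22, 7), (23, 12)])
READ a @v21: history=[(1, 11), (3, 20), (4, 16), (5, 3), (6, 9), (8, 11), (13, 28), (14, 9), (17, 28), (19, 14), (21, 8), (22, 7), (23, 12)] -> pick v21 -> 8
v24: WRITE b=35  (b history now [(2, 28), (7, 40), (9, 35), (10, 23), (11, 31), (12, 19), (15, 22), (16, 32), (18, 21), (20, 40), (24, 35)])
READ a @v15: history=[(1, 11), (3, 20), (4, 16), (5, 3), (6, 9), (8, 11), (13, 28), (14, 9), (17, 28), (19, 14), (21, 8), (22, 7), (23, 12)] -> pick v14 -> 9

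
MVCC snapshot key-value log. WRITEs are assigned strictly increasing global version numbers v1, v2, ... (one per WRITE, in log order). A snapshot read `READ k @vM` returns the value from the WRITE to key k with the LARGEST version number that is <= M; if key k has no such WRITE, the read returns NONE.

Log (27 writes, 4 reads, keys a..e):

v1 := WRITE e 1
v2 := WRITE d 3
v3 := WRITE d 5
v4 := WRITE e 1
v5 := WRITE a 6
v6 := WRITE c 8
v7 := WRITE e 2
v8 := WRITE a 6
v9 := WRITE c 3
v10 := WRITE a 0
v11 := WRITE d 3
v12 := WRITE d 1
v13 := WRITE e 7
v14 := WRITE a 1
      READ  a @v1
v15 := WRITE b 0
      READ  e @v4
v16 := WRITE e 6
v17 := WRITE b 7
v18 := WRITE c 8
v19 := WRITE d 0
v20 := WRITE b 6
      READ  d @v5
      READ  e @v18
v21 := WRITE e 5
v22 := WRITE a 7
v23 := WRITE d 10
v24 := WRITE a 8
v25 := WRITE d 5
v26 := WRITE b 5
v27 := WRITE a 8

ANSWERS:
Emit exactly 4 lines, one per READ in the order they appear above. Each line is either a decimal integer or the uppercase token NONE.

v1: WRITE e=1  (e history now [(1, 1)])
v2: WRITE d=3  (d history now [(2, 3)])
v3: WRITE d=5  (d history now [(2, 3), (3, 5)])
v4: WRITE e=1  (e history now [(1, 1), (4, 1)])
v5: WRITE a=6  (a history now [(5, 6)])
v6: WRITE c=8  (c history now [(6, 8)])
v7: WRITE e=2  (e history now [(1, 1), (4, 1), (7, 2)])
v8: WRITE a=6  (a history now [(5, 6), (8, 6)])
v9: WRITE c=3  (c history now [(6, 8), (9, 3)])
v10: WRITE a=0  (a history now [(5, 6), (8, 6), (10, 0)])
v11: WRITE d=3  (d history now [(2, 3), (3, 5), (11, 3)])
v12: WRITE d=1  (d history now [(2, 3), (3, 5), (11, 3), (12, 1)])
v13: WRITE e=7  (e history now [(1, 1), (4, 1), (7, 2), (13, 7)])
v14: WRITE a=1  (a history now [(5, 6), (8, 6), (10, 0), (14, 1)])
READ a @v1: history=[(5, 6), (8, 6), (10, 0), (14, 1)] -> no version <= 1 -> NONE
v15: WRITE b=0  (b history now [(15, 0)])
READ e @v4: history=[(1, 1), (4, 1), (7, 2), (13, 7)] -> pick v4 -> 1
v16: WRITE e=6  (e history now [(1, 1), (4, 1), (7, 2), (13, 7), (16, 6)])
v17: WRITE b=7  (b history now [(15, 0), (17, 7)])
v18: WRITE c=8  (c history now [(6, 8), (9, 3), (18, 8)])
v19: WRITE d=0  (d history now [(2, 3), (3, 5), (11, 3), (12, 1), (19, 0)])
v20: WRITE b=6  (b history now [(15, 0), (17, 7), (20, 6)])
READ d @v5: history=[(2, 3), (3, 5), (11, 3), (12, 1), (19, 0)] -> pick v3 -> 5
READ e @v18: history=[(1, 1), (4, 1), (7, 2), (13, 7), (16, 6)] -> pick v16 -> 6
v21: WRITE e=5  (e history now [(1, 1), (4, 1), (7, 2), (13, 7), (16, 6), (21, 5)])
v22: WRITE a=7  (a history now [(5, 6), (8, 6), (10, 0), (14, 1), (22, 7)])
v23: WRITE d=10  (d history now [(2, 3), (3, 5), (11, 3), (12, 1), (19, 0), (23, 10)])
v24: WRITE a=8  (a history now [(5, 6), (8, 6), (10, 0), (14, 1), (22, 7), (24, 8)])
v25: WRITE d=5  (d history now [(2, 3), (3, 5), (11, 3), (12, 1), (19, 0), (23, 10), (25, 5)])
v26: WRITE b=5  (b history now [(15, 0), (17, 7), (20, 6), (26, 5)])
v27: WRITE a=8  (a history now [(5, 6), (8, 6), (10, 0), (14, 1), (22, 7), (24, 8), (27, 8)])

Answer: NONE
1
5
6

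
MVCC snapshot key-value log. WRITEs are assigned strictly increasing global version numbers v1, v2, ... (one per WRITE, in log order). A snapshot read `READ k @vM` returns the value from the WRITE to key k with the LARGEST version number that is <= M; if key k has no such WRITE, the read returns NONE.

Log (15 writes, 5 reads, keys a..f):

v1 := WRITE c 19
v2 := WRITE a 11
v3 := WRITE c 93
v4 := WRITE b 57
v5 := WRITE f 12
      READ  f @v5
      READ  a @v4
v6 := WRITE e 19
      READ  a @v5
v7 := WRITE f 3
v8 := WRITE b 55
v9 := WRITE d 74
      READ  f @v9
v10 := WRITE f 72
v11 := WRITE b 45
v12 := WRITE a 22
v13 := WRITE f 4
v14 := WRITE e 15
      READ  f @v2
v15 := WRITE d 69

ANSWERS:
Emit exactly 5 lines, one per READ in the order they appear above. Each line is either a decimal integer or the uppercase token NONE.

v1: WRITE c=19  (c history now [(1, 19)])
v2: WRITE a=11  (a history now [(2, 11)])
v3: WRITE c=93  (c history now [(1, 19), (3, 93)])
v4: WRITE b=57  (b history now [(4, 57)])
v5: WRITE f=12  (f history now [(5, 12)])
READ f @v5: history=[(5, 12)] -> pick v5 -> 12
READ a @v4: history=[(2, 11)] -> pick v2 -> 11
v6: WRITE e=19  (e history now [(6, 19)])
READ a @v5: history=[(2, 11)] -> pick v2 -> 11
v7: WRITE f=3  (f history now [(5, 12), (7, 3)])
v8: WRITE b=55  (b history now [(4, 57), (8, 55)])
v9: WRITE d=74  (d history now [(9, 74)])
READ f @v9: history=[(5, 12), (7, 3)] -> pick v7 -> 3
v10: WRITE f=72  (f history now [(5, 12), (7, 3), (10, 72)])
v11: WRITE b=45  (b history now [(4, 57), (8, 55), (11, 45)])
v12: WRITE a=22  (a history now [(2, 11), (12, 22)])
v13: WRITE f=4  (f history now [(5, 12), (7, 3), (10, 72), (13, 4)])
v14: WRITE e=15  (e history now [(6, 19), (14, 15)])
READ f @v2: history=[(5, 12), (7, 3), (10, 72), (13, 4)] -> no version <= 2 -> NONE
v15: WRITE d=69  (d history now [(9, 74), (15, 69)])

Answer: 12
11
11
3
NONE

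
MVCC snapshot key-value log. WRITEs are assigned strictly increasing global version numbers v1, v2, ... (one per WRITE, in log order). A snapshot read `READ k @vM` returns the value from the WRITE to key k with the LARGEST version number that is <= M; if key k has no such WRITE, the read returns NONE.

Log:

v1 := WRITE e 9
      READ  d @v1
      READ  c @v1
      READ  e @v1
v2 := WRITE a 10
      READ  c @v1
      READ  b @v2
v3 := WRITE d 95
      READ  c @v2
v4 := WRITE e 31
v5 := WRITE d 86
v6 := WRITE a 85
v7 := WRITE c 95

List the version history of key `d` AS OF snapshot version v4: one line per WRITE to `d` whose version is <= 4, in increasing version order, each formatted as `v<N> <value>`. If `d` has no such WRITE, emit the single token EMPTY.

Answer: v3 95

Derivation:
Scan writes for key=d with version <= 4:
  v1 WRITE e 9 -> skip
  v2 WRITE a 10 -> skip
  v3 WRITE d 95 -> keep
  v4 WRITE e 31 -> skip
  v5 WRITE d 86 -> drop (> snap)
  v6 WRITE a 85 -> skip
  v7 WRITE c 95 -> skip
Collected: [(3, 95)]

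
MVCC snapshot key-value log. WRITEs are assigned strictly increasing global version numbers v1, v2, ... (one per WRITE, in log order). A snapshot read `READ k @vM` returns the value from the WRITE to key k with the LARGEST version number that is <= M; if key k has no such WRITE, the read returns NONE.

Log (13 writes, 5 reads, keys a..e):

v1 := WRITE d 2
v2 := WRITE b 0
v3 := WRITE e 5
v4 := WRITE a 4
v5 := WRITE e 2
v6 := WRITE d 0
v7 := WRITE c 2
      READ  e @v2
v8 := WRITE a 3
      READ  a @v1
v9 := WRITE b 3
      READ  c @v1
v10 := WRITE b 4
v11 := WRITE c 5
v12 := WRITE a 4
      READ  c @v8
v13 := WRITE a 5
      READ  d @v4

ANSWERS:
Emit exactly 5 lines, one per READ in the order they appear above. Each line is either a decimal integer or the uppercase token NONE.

Answer: NONE
NONE
NONE
2
2

Derivation:
v1: WRITE d=2  (d history now [(1, 2)])
v2: WRITE b=0  (b history now [(2, 0)])
v3: WRITE e=5  (e history now [(3, 5)])
v4: WRITE a=4  (a history now [(4, 4)])
v5: WRITE e=2  (e history now [(3, 5), (5, 2)])
v6: WRITE d=0  (d history now [(1, 2), (6, 0)])
v7: WRITE c=2  (c history now [(7, 2)])
READ e @v2: history=[(3, 5), (5, 2)] -> no version <= 2 -> NONE
v8: WRITE a=3  (a history now [(4, 4), (8, 3)])
READ a @v1: history=[(4, 4), (8, 3)] -> no version <= 1 -> NONE
v9: WRITE b=3  (b history now [(2, 0), (9, 3)])
READ c @v1: history=[(7, 2)] -> no version <= 1 -> NONE
v10: WRITE b=4  (b history now [(2, 0), (9, 3), (10, 4)])
v11: WRITE c=5  (c history now [(7, 2), (11, 5)])
v12: WRITE a=4  (a history now [(4, 4), (8, 3), (12, 4)])
READ c @v8: history=[(7, 2), (11, 5)] -> pick v7 -> 2
v13: WRITE a=5  (a history now [(4, 4), (8, 3), (12, 4), (13, 5)])
READ d @v4: history=[(1, 2), (6, 0)] -> pick v1 -> 2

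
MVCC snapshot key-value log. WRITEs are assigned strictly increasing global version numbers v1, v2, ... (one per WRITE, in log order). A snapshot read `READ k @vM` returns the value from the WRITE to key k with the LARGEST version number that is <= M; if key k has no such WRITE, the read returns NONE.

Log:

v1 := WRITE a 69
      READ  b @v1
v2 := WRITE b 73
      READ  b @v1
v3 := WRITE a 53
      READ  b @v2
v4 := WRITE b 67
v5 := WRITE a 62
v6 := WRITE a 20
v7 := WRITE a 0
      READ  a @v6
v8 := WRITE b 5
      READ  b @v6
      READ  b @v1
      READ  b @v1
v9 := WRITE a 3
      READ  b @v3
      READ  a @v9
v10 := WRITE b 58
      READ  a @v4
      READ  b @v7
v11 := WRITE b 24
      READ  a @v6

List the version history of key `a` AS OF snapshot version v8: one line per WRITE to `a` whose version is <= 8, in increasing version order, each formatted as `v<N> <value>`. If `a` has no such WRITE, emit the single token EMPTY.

Scan writes for key=a with version <= 8:
  v1 WRITE a 69 -> keep
  v2 WRITE b 73 -> skip
  v3 WRITE a 53 -> keep
  v4 WRITE b 67 -> skip
  v5 WRITE a 62 -> keep
  v6 WRITE a 20 -> keep
  v7 WRITE a 0 -> keep
  v8 WRITE b 5 -> skip
  v9 WRITE a 3 -> drop (> snap)
  v10 WRITE b 58 -> skip
  v11 WRITE b 24 -> skip
Collected: [(1, 69), (3, 53), (5, 62), (6, 20), (7, 0)]

Answer: v1 69
v3 53
v5 62
v6 20
v7 0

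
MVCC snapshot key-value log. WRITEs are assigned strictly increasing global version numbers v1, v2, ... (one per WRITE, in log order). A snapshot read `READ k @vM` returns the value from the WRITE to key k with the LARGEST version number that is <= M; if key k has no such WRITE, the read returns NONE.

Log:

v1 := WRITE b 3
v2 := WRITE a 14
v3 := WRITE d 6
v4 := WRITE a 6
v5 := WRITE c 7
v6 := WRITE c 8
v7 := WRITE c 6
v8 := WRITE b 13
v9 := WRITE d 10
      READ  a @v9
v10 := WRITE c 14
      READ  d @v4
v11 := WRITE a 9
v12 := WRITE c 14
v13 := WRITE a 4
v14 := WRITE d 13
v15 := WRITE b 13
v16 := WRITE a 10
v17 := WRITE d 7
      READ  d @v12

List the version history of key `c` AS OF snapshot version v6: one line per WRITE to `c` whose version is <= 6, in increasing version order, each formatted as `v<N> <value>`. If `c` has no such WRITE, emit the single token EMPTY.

Answer: v5 7
v6 8

Derivation:
Scan writes for key=c with version <= 6:
  v1 WRITE b 3 -> skip
  v2 WRITE a 14 -> skip
  v3 WRITE d 6 -> skip
  v4 WRITE a 6 -> skip
  v5 WRITE c 7 -> keep
  v6 WRITE c 8 -> keep
  v7 WRITE c 6 -> drop (> snap)
  v8 WRITE b 13 -> skip
  v9 WRITE d 10 -> skip
  v10 WRITE c 14 -> drop (> snap)
  v11 WRITE a 9 -> skip
  v12 WRITE c 14 -> drop (> snap)
  v13 WRITE a 4 -> skip
  v14 WRITE d 13 -> skip
  v15 WRITE b 13 -> skip
  v16 WRITE a 10 -> skip
  v17 WRITE d 7 -> skip
Collected: [(5, 7), (6, 8)]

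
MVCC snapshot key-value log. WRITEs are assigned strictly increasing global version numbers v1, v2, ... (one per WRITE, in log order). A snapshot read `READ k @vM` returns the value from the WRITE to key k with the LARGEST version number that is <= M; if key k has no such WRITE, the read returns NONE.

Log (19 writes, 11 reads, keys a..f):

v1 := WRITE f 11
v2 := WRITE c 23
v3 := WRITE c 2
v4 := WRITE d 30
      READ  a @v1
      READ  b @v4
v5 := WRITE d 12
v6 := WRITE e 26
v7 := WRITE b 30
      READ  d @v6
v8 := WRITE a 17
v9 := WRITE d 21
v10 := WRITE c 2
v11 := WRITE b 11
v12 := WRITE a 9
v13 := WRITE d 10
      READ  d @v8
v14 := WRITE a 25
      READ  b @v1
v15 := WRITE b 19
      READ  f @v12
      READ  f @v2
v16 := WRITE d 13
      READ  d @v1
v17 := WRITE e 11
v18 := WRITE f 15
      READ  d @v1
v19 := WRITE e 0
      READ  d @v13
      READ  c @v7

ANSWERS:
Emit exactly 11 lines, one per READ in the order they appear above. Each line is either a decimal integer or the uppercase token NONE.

v1: WRITE f=11  (f history now [(1, 11)])
v2: WRITE c=23  (c history now [(2, 23)])
v3: WRITE c=2  (c history now [(2, 23), (3, 2)])
v4: WRITE d=30  (d history now [(4, 30)])
READ a @v1: history=[] -> no version <= 1 -> NONE
READ b @v4: history=[] -> no version <= 4 -> NONE
v5: WRITE d=12  (d history now [(4, 30), (5, 12)])
v6: WRITE e=26  (e history now [(6, 26)])
v7: WRITE b=30  (b history now [(7, 30)])
READ d @v6: history=[(4, 30), (5, 12)] -> pick v5 -> 12
v8: WRITE a=17  (a history now [(8, 17)])
v9: WRITE d=21  (d history now [(4, 30), (5, 12), (9, 21)])
v10: WRITE c=2  (c history now [(2, 23), (3, 2), (10, 2)])
v11: WRITE b=11  (b history now [(7, 30), (11, 11)])
v12: WRITE a=9  (a history now [(8, 17), (12, 9)])
v13: WRITE d=10  (d history now [(4, 30), (5, 12), (9, 21), (13, 10)])
READ d @v8: history=[(4, 30), (5, 12), (9, 21), (13, 10)] -> pick v5 -> 12
v14: WRITE a=25  (a history now [(8, 17), (12, 9), (14, 25)])
READ b @v1: history=[(7, 30), (11, 11)] -> no version <= 1 -> NONE
v15: WRITE b=19  (b history now [(7, 30), (11, 11), (15, 19)])
READ f @v12: history=[(1, 11)] -> pick v1 -> 11
READ f @v2: history=[(1, 11)] -> pick v1 -> 11
v16: WRITE d=13  (d history now [(4, 30), (5, 12), (9, 21), (13, 10), (16, 13)])
READ d @v1: history=[(4, 30), (5, 12), (9, 21), (13, 10), (16, 13)] -> no version <= 1 -> NONE
v17: WRITE e=11  (e history now [(6, 26), (17, 11)])
v18: WRITE f=15  (f history now [(1, 11), (18, 15)])
READ d @v1: history=[(4, 30), (5, 12), (9, 21), (13, 10), (16, 13)] -> no version <= 1 -> NONE
v19: WRITE e=0  (e history now [(6, 26), (17, 11), (19, 0)])
READ d @v13: history=[(4, 30), (5, 12), (9, 21), (13, 10), (16, 13)] -> pick v13 -> 10
READ c @v7: history=[(2, 23), (3, 2), (10, 2)] -> pick v3 -> 2

Answer: NONE
NONE
12
12
NONE
11
11
NONE
NONE
10
2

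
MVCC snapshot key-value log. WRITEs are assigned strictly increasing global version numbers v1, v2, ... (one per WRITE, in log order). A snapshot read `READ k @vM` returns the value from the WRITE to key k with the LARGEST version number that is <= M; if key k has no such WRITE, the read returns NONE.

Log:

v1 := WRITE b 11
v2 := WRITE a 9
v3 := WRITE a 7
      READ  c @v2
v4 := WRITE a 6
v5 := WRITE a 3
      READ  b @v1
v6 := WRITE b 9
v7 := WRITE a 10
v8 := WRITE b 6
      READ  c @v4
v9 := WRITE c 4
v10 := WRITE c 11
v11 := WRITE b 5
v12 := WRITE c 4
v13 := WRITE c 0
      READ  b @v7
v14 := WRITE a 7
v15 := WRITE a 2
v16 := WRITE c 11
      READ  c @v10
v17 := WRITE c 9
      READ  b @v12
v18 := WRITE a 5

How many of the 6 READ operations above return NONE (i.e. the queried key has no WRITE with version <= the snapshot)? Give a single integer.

v1: WRITE b=11  (b history now [(1, 11)])
v2: WRITE a=9  (a history now [(2, 9)])
v3: WRITE a=7  (a history now [(2, 9), (3, 7)])
READ c @v2: history=[] -> no version <= 2 -> NONE
v4: WRITE a=6  (a history now [(2, 9), (3, 7), (4, 6)])
v5: WRITE a=3  (a history now [(2, 9), (3, 7), (4, 6), (5, 3)])
READ b @v1: history=[(1, 11)] -> pick v1 -> 11
v6: WRITE b=9  (b history now [(1, 11), (6, 9)])
v7: WRITE a=10  (a history now [(2, 9), (3, 7), (4, 6), (5, 3), (7, 10)])
v8: WRITE b=6  (b history now [(1, 11), (6, 9), (8, 6)])
READ c @v4: history=[] -> no version <= 4 -> NONE
v9: WRITE c=4  (c history now [(9, 4)])
v10: WRITE c=11  (c history now [(9, 4), (10, 11)])
v11: WRITE b=5  (b history now [(1, 11), (6, 9), (8, 6), (11, 5)])
v12: WRITE c=4  (c history now [(9, 4), (10, 11), (12, 4)])
v13: WRITE c=0  (c history now [(9, 4), (10, 11), (12, 4), (13, 0)])
READ b @v7: history=[(1, 11), (6, 9), (8, 6), (11, 5)] -> pick v6 -> 9
v14: WRITE a=7  (a history now [(2, 9), (3, 7), (4, 6), (5, 3), (7, 10), (14, 7)])
v15: WRITE a=2  (a history now [(2, 9), (3, 7), (4, 6), (5, 3), (7, 10), (14, 7), (15, 2)])
v16: WRITE c=11  (c history now [(9, 4), (10, 11), (12, 4), (13, 0), (16, 11)])
READ c @v10: history=[(9, 4), (10, 11), (12, 4), (13, 0), (16, 11)] -> pick v10 -> 11
v17: WRITE c=9  (c history now [(9, 4), (10, 11), (12, 4), (13, 0), (16, 11), (17, 9)])
READ b @v12: history=[(1, 11), (6, 9), (8, 6), (11, 5)] -> pick v11 -> 5
v18: WRITE a=5  (a history now [(2, 9), (3, 7), (4, 6), (5, 3), (7, 10), (14, 7), (15, 2), (18, 5)])
Read results in order: ['NONE', '11', 'NONE', '9', '11', '5']
NONE count = 2

Answer: 2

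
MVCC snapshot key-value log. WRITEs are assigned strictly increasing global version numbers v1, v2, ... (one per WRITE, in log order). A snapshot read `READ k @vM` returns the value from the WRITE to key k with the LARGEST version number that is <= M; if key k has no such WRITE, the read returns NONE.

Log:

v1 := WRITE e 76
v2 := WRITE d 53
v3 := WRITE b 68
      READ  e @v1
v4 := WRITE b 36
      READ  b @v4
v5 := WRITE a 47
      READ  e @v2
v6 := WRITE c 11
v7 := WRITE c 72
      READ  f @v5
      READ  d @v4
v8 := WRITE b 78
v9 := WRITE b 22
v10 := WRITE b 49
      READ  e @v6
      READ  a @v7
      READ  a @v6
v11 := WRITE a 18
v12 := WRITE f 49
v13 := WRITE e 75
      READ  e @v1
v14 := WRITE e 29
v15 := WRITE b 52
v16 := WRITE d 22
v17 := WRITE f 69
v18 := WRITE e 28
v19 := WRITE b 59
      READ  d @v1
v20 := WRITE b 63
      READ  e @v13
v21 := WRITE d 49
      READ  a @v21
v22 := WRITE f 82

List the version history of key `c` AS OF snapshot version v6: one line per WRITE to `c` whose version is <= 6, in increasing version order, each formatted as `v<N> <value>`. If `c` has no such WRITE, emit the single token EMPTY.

Answer: v6 11

Derivation:
Scan writes for key=c with version <= 6:
  v1 WRITE e 76 -> skip
  v2 WRITE d 53 -> skip
  v3 WRITE b 68 -> skip
  v4 WRITE b 36 -> skip
  v5 WRITE a 47 -> skip
  v6 WRITE c 11 -> keep
  v7 WRITE c 72 -> drop (> snap)
  v8 WRITE b 78 -> skip
  v9 WRITE b 22 -> skip
  v10 WRITE b 49 -> skip
  v11 WRITE a 18 -> skip
  v12 WRITE f 49 -> skip
  v13 WRITE e 75 -> skip
  v14 WRITE e 29 -> skip
  v15 WRITE b 52 -> skip
  v16 WRITE d 22 -> skip
  v17 WRITE f 69 -> skip
  v18 WRITE e 28 -> skip
  v19 WRITE b 59 -> skip
  v20 WRITE b 63 -> skip
  v21 WRITE d 49 -> skip
  v22 WRITE f 82 -> skip
Collected: [(6, 11)]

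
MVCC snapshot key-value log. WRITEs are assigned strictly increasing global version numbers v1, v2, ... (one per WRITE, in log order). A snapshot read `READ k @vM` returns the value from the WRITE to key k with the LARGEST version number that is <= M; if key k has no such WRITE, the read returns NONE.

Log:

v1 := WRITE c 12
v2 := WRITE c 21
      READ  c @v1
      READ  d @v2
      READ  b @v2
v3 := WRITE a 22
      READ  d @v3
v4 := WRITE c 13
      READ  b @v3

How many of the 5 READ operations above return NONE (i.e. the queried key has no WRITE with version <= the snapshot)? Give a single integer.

v1: WRITE c=12  (c history now [(1, 12)])
v2: WRITE c=21  (c history now [(1, 12), (2, 21)])
READ c @v1: history=[(1, 12), (2, 21)] -> pick v1 -> 12
READ d @v2: history=[] -> no version <= 2 -> NONE
READ b @v2: history=[] -> no version <= 2 -> NONE
v3: WRITE a=22  (a history now [(3, 22)])
READ d @v3: history=[] -> no version <= 3 -> NONE
v4: WRITE c=13  (c history now [(1, 12), (2, 21), (4, 13)])
READ b @v3: history=[] -> no version <= 3 -> NONE
Read results in order: ['12', 'NONE', 'NONE', 'NONE', 'NONE']
NONE count = 4

Answer: 4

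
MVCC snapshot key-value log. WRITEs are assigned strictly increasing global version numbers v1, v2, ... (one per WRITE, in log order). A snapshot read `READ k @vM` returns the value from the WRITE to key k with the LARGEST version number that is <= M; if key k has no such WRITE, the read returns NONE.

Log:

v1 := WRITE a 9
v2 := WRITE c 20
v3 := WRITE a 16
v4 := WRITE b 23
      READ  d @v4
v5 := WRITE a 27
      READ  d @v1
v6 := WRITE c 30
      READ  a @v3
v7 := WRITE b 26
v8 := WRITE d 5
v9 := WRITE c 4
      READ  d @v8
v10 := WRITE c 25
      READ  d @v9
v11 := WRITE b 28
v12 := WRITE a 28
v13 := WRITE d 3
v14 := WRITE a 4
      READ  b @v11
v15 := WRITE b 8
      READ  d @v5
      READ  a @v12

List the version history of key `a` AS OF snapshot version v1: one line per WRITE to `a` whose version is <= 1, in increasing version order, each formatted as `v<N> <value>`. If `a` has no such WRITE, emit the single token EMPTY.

Answer: v1 9

Derivation:
Scan writes for key=a with version <= 1:
  v1 WRITE a 9 -> keep
  v2 WRITE c 20 -> skip
  v3 WRITE a 16 -> drop (> snap)
  v4 WRITE b 23 -> skip
  v5 WRITE a 27 -> drop (> snap)
  v6 WRITE c 30 -> skip
  v7 WRITE b 26 -> skip
  v8 WRITE d 5 -> skip
  v9 WRITE c 4 -> skip
  v10 WRITE c 25 -> skip
  v11 WRITE b 28 -> skip
  v12 WRITE a 28 -> drop (> snap)
  v13 WRITE d 3 -> skip
  v14 WRITE a 4 -> drop (> snap)
  v15 WRITE b 8 -> skip
Collected: [(1, 9)]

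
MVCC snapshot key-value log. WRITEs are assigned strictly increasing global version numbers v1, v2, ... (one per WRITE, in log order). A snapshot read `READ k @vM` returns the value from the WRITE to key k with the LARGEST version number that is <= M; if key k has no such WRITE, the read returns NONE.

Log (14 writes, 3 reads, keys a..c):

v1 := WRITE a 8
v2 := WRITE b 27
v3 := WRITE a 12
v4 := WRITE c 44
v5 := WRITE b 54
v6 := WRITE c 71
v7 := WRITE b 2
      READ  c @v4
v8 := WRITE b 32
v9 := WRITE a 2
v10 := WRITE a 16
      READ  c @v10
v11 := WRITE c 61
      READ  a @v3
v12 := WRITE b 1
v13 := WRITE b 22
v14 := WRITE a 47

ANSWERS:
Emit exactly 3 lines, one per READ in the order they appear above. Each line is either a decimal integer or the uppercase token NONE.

Answer: 44
71
12

Derivation:
v1: WRITE a=8  (a history now [(1, 8)])
v2: WRITE b=27  (b history now [(2, 27)])
v3: WRITE a=12  (a history now [(1, 8), (3, 12)])
v4: WRITE c=44  (c history now [(4, 44)])
v5: WRITE b=54  (b history now [(2, 27), (5, 54)])
v6: WRITE c=71  (c history now [(4, 44), (6, 71)])
v7: WRITE b=2  (b history now [(2, 27), (5, 54), (7, 2)])
READ c @v4: history=[(4, 44), (6, 71)] -> pick v4 -> 44
v8: WRITE b=32  (b history now [(2, 27), (5, 54), (7, 2), (8, 32)])
v9: WRITE a=2  (a history now [(1, 8), (3, 12), (9, 2)])
v10: WRITE a=16  (a history now [(1, 8), (3, 12), (9, 2), (10, 16)])
READ c @v10: history=[(4, 44), (6, 71)] -> pick v6 -> 71
v11: WRITE c=61  (c history now [(4, 44), (6, 71), (11, 61)])
READ a @v3: history=[(1, 8), (3, 12), (9, 2), (10, 16)] -> pick v3 -> 12
v12: WRITE b=1  (b history now [(2, 27), (5, 54), (7, 2), (8, 32), (12, 1)])
v13: WRITE b=22  (b history now [(2, 27), (5, 54), (7, 2), (8, 32), (12, 1), (13, 22)])
v14: WRITE a=47  (a history now [(1, 8), (3, 12), (9, 2), (10, 16), (14, 47)])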